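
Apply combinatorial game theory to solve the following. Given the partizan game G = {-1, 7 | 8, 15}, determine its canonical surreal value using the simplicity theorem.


Left options: {-1, 7}, max = 7
Right options: {8, 15}, min = 8
All options are numbers and max(Left) < min(Right), so by the simplicity theorem the value is the simplest (earliest-born) number strictly between 7 and 8.
No integer lies strictly between 7 and 8, so the value is the dyadic rational m/2^k in the interval with the smallest k (then m odd); search k = 1, 2, ...:
Denominator 2: 15/2 lies strictly between 7 and 8 -- found.
The simplest number in the interval is 15/2.
Game value = 15/2

15/2


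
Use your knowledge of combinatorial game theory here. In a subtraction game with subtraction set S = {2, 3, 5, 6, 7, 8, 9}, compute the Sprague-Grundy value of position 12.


The subtraction set is S = {2, 3, 5, 6, 7, 8, 9}.
G(k) = mex{ G(k - s) : s in S, s <= k }. We compute iteratively: G(0) = 0.
G(1) = mex({}) = 0
G(2) = mex({0}) = 1
G(3) = mex({0}) = 1
G(4) = mex({0, 1}) = 2
G(5) = mex({0, 1}) = 2
G(6) = mex({0, 1, 2}) = 3
G(7) = mex({0, 1, 2}) = 3
G(8) = mex({0, 1, 2, 3}) = 4
G(9) = mex({0, 1, 2, 3}) = 4
G(10) = mex({0, 1, 2, 3, 4}) = 5
G(11) = mex({1, 2, 3, 4}) = 0
G(12) = mex({1, 2, 3, 4, 5}) = 0
Therefore G(12) = 0.

0


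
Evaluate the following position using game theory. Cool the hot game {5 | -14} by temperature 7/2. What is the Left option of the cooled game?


Original game: {5 | -14} (a switch {a | b} with a > b).
Cooling by t (for t below the temperature (a - b)/2 = 19/2) taxes each move by t: {a | b} cooled by t is {a - t | b + t}.
Cooling amount: t = 7/2
Cooled Left option: 5 - 7/2 = 3/2
Cooled Right option: -14 + 7/2 = -21/2
Cooled game: {3/2 | -21/2}
Left option = 3/2

3/2


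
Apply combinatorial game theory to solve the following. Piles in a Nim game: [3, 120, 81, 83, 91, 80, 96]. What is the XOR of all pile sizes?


We need the XOR (exclusive or) of all pile sizes.
After XOR-ing pile 1 (size 3): 0 XOR 3 = 3
After XOR-ing pile 2 (size 120): 3 XOR 120 = 123
After XOR-ing pile 3 (size 81): 123 XOR 81 = 42
After XOR-ing pile 4 (size 83): 42 XOR 83 = 121
After XOR-ing pile 5 (size 91): 121 XOR 91 = 34
After XOR-ing pile 6 (size 80): 34 XOR 80 = 114
After XOR-ing pile 7 (size 96): 114 XOR 96 = 18
The Nim-value of this position is 18.

18


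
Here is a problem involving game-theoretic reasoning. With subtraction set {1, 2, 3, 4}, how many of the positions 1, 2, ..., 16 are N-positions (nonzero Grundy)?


Subtraction set S = {1, 2, 3, 4}, so G(n) = n mod 5.
G(n) = 0 when n is a multiple of 5.
Multiples of 5 in [1, 16]: 3
N-positions (nonzero Grundy) = 16 - 3 = 13

13


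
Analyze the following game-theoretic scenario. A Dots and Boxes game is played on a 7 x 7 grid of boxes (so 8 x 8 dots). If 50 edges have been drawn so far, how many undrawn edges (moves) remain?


Grid: 7 x 7 boxes, i.e. 8 rows and 8 columns of dots.
Horizontal edges: (rows + 1) * cols = 8 * 7 = 56
Vertical edges: rows * (cols + 1) = 7 * 8 = 56
Total edges: 56 + 56 = 112
Edges drawn: 50
Remaining: 112 - 50 = 62

62


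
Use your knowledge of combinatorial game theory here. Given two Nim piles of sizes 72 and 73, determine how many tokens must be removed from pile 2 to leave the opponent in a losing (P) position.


Piles: 72 and 73
Current XOR: 72 XOR 73 = 1 (non-zero, so this is an N-position).
To make the XOR zero, we need to find a move that balances the piles.
For pile 2 (size 73): target = 73 XOR 1 = 72
We reduce pile 2 from 73 to 72.
Tokens removed: 73 - 72 = 1
Verification: 72 XOR 72 = 0

1


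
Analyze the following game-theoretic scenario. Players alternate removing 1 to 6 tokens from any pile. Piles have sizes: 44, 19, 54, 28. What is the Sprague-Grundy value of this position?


Subtraction set: {1, 2, 3, 4, 5, 6}
For this subtraction set, G(n) = n mod 7 (period = max + 1 = 7).
Pile 1 (size 44): G(44) = 44 mod 7 = 2
Pile 2 (size 19): G(19) = 19 mod 7 = 5
Pile 3 (size 54): G(54) = 54 mod 7 = 5
Pile 4 (size 28): G(28) = 28 mod 7 = 0
Total Grundy value = XOR of all: 2 XOR 5 XOR 5 XOR 0 = 2

2


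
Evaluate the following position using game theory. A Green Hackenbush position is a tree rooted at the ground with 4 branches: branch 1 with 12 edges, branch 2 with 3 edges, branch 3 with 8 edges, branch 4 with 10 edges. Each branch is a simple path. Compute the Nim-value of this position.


The tree has 4 branches from the ground vertex.
In Green Hackenbush, the Nim-value of a simple path of length k is k.
Branch 1: length 12, Nim-value = 12
Branch 2: length 3, Nim-value = 3
Branch 3: length 8, Nim-value = 8
Branch 4: length 10, Nim-value = 10
Total Nim-value = XOR of all branch values:
0 XOR 12 = 12
12 XOR 3 = 15
15 XOR 8 = 7
7 XOR 10 = 13
Nim-value of the tree = 13

13


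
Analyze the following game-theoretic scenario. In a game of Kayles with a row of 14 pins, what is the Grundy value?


Kayles: a move removes 1 or 2 adjacent pins from a contiguous row.
Removing pins from a row of k leaves two independent rows (a, b) with a + b = k - 1 (one pin) or a + b = k - 2 (two pins); an end removal gives a = 0.
By Sprague-Grundy, G(k) = mex{ G(a) XOR G(b) } over all these splits. G(0) = 0.
G(1): splits (0,0):0^0=0 -> mex({0}) = 1
G(2): splits (0,1):0^1=1 (0,0):0^0=0 -> mex({0, 1}) = 2
G(3): splits (0,2):0^2=2 (1,1):1^1=0 (0,1):0^1=1 -> mex({0, 1, 2}) = 3
G(4): splits (0,3):0^3=3 (1,2):1^2=3 (0,2):0^2=2 (1,1):1^1=0 -> mex({0, 2, 3}) = 1
G(5): splits (0,4):0^1=1 (1,3):1^3=2 (2,2):2^2=0 (0,3):0^3=3 (1,2):1^2=3 -> mex({0, 1, 2, 3}) = 4
G(6) = mex({0, 1, 2, 4}) = 3
G(7) = mex({0, 1, 3, 4, 5}) = 2
G(8) = mex({0, 2, 3, 5, 6}) = 1
G(9) = mex({0, 1, 2, 3, 6, 7}) = 4
G(10) = mex({0, 1, 3, 4, 5, 7}) = 2
G(11) = mex({0, 1, 2, 3, 4, 5}) = 6
G(12) = mex({0, 1, 2, 3, 5, 6, 7}) = 4
G(13) = mex({0, 2, 3, 4, 6, 7}) = 1
G(14) = mex({0, 1, 4, 5, 6, 7}) = 2
Therefore G(14) = 2.

2


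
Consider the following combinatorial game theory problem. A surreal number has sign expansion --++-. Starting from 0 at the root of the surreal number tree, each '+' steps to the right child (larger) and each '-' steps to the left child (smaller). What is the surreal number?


Sign expansion: --++-
Rule: track bounds (lo, hi), initially (-inf, +inf). On '+', the current value becomes lo and we move to the simplest number in (value, hi): value + 1 if hi = +inf, otherwise the midpoint (value + hi)/2. On '-', the current value becomes hi and we move to value - 1 if lo = -inf, otherwise the midpoint (lo + value)/2.
Start at 0.
Step 1: sign = -, move left. Bounds: (-inf, 0). Value = -1
Step 2: sign = -, move left. Bounds: (-inf, -1). Value = -2
Step 3: sign = +, move right. Bounds: (-2, -1). Value = -3/2
Step 4: sign = +, move right. Bounds: (-3/2, -1). Value = -5/4
Step 5: sign = -, move left. Bounds: (-3/2, -5/4). Value = -11/8
The surreal number with sign expansion --++- is -11/8.

-11/8


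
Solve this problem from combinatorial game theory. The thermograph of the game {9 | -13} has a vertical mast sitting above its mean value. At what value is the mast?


Game = {9 | -13}, a switch {a | b} with numbers a > b.
Its thermograph has left wall a - t and right wall b + t, which meet at t = (a - b)/2, where both equal (a + b)/2. So the mast (mean value) is at (a + b)/2.
Mean = (9 + (-13))/2 = -4/2 = -2

-2


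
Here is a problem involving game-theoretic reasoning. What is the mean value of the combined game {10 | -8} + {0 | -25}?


G1 = {10 | -8}, G2 = {0 | -25}
Each is a switch {a | b} with numbers a > b; its mean value is (a + b)/2, and mean value is additive over game sums: m(G1 + G2) = m(G1) + m(G2).
Mean of G1 = (10 + (-8))/2 = 2/2 = 1
Mean of G2 = (0 + (-25))/2 = -25/2 = -25/2
Mean of G1 + G2 = 1 + -25/2 = -23/2

-23/2


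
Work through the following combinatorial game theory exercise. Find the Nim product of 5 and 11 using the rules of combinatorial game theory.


Nim multiplication is bilinear over XOR: (u XOR v) * w = (u*w) XOR (v*w).
So we split each operand into its bit components and XOR the pairwise Nim products.
5 = 1 + 4 (as XOR of powers of 2).
11 = 1 + 2 + 8 (as XOR of powers of 2).
Using the standard Nim-product table on single bits:
  2*2 = 3,   2*4 = 8,   2*8 = 12,
  4*4 = 6,   4*8 = 11,  8*8 = 13,
and  1*x = x (identity), k*l = l*k (commutative).
Pairwise Nim products:
  1 * 1 = 1
  1 * 2 = 2
  1 * 8 = 8
  4 * 1 = 4
  4 * 2 = 8
  4 * 8 = 11
XOR them: 1 XOR 2 XOR 8 XOR 4 XOR 8 XOR 11 = 12.
Result: 5 * 11 = 12 (in Nim).

12


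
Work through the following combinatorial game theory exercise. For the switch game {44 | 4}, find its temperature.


The game is {44 | 4}, a switch {a | b} with numbers a > b.
Cooling {a | b} by t gives {a - t | b + t}, which stops being hot when a - t = b + t, i.e. at t = (a - b)/2. So the temperature of a switch is (a - b)/2.
Temperature = (Left option - Right option) / 2
= (44 - (4)) / 2
= 40 / 2
= 20

20


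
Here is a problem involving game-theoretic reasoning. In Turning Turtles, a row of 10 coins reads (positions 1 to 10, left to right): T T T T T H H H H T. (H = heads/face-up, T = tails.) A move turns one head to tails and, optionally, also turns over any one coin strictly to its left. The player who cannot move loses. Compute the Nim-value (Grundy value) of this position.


Coins: T T T T T H H H H T
Key fact: a single head at position k behaves exactly like a Nim heap of size k (turning it to T and optionally flipping a coin at j < k corresponds to moving the heap from k to j, or to 0), and heads combine as a disjunctive sum (two heads at the same place would cancel, matching j XOR j = 0). So the Nim-value is the XOR of the 1-indexed positions of the heads.
Face-up positions (1-indexed): [6, 7, 8, 9]
XOR 0 with 6: 0 XOR 6 = 6
XOR 6 with 7: 6 XOR 7 = 1
XOR 1 with 8: 1 XOR 8 = 9
XOR 9 with 9: 9 XOR 9 = 0
Nim-value = 0

0


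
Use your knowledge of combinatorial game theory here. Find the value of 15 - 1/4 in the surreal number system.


x = 15, y = 1/4
Converting to common denominator: 4
x = 60/4, y = 1/4
x - y = 15 - 1/4 = 59/4

59/4


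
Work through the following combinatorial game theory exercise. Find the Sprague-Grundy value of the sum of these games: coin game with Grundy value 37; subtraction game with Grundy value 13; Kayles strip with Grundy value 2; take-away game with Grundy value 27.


By the Sprague-Grundy theorem, the Grundy value of a sum of games is the XOR of individual Grundy values.
coin game: Grundy value = 37. Running XOR: 0 XOR 37 = 37
subtraction game: Grundy value = 13. Running XOR: 37 XOR 13 = 40
Kayles strip: Grundy value = 2. Running XOR: 40 XOR 2 = 42
take-away game: Grundy value = 27. Running XOR: 42 XOR 27 = 49
The combined Grundy value is 49.

49


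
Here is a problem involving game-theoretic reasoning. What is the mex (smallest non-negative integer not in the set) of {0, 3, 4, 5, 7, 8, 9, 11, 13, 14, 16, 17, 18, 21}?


Set = {0, 3, 4, 5, 7, 8, 9, 11, 13, 14, 16, 17, 18, 21}
0 is in the set.
1 is NOT in the set. This is the mex.
mex = 1

1


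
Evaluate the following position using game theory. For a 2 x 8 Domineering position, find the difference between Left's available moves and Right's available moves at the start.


Board is 2 x 8 (rows x cols).
Left (vertical) placements: (rows-1) * cols = 1 * 8 = 8
Right (horizontal) placements: rows * (cols-1) = 2 * 7 = 14
Advantage = Left - Right = 8 - 14 = -6

-6


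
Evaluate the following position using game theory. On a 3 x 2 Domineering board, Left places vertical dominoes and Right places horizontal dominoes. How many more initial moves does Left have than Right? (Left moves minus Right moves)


Board is 3 x 2 (rows x cols).
Left (vertical) placements: (rows-1) * cols = 2 * 2 = 4
Right (horizontal) placements: rows * (cols-1) = 3 * 1 = 3
Advantage = Left - Right = 4 - 3 = 1

1


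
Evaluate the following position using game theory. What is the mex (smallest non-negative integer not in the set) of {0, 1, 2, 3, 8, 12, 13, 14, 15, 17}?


Set = {0, 1, 2, 3, 8, 12, 13, 14, 15, 17}
0 is in the set.
1 is in the set.
2 is in the set.
3 is in the set.
4 is NOT in the set. This is the mex.
mex = 4

4


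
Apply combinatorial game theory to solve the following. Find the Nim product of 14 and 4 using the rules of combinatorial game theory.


Nim multiplication is bilinear over XOR: (u XOR v) * w = (u*w) XOR (v*w).
So we split each operand into its bit components and XOR the pairwise Nim products.
14 = 2 + 4 + 8 (as XOR of powers of 2).
4 = 4 (as XOR of powers of 2).
Using the standard Nim-product table on single bits:
  2*2 = 3,   2*4 = 8,   2*8 = 12,
  4*4 = 6,   4*8 = 11,  8*8 = 13,
and  1*x = x (identity), k*l = l*k (commutative).
Pairwise Nim products:
  2 * 4 = 8
  4 * 4 = 6
  8 * 4 = 11
XOR them: 8 XOR 6 XOR 11 = 5.
Result: 14 * 4 = 5 (in Nim).

5


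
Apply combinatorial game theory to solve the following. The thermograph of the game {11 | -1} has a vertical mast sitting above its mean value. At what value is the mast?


Game = {11 | -1}, a switch {a | b} with numbers a > b.
Its thermograph has left wall a - t and right wall b + t, which meet at t = (a - b)/2, where both equal (a + b)/2. So the mast (mean value) is at (a + b)/2.
Mean = (11 + (-1))/2 = 10/2 = 5

5


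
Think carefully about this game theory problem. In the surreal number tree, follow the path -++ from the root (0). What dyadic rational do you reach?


Sign expansion: -++
Rule: track bounds (lo, hi), initially (-inf, +inf). On '+', the current value becomes lo and we move to the simplest number in (value, hi): value + 1 if hi = +inf, otherwise the midpoint (value + hi)/2. On '-', the current value becomes hi and we move to value - 1 if lo = -inf, otherwise the midpoint (lo + value)/2.
Start at 0.
Step 1: sign = -, move left. Bounds: (-inf, 0). Value = -1
Step 2: sign = +, move right. Bounds: (-1, 0). Value = -1/2
Step 3: sign = +, move right. Bounds: (-1/2, 0). Value = -1/4
The surreal number with sign expansion -++ is -1/4.

-1/4


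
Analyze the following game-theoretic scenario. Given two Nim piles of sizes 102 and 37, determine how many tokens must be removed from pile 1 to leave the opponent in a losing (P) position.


Piles: 102 and 37
Current XOR: 102 XOR 37 = 67 (non-zero, so this is an N-position).
To make the XOR zero, we need to find a move that balances the piles.
For pile 1 (size 102): target = 102 XOR 67 = 37
We reduce pile 1 from 102 to 37.
Tokens removed: 102 - 37 = 65
Verification: 37 XOR 37 = 0

65


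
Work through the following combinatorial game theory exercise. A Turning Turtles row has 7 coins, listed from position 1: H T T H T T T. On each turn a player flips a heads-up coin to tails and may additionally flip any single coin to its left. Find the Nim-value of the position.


Coins: H T T H T T T
Key fact: a single head at position k behaves exactly like a Nim heap of size k (turning it to T and optionally flipping a coin at j < k corresponds to moving the heap from k to j, or to 0), and heads combine as a disjunctive sum (two heads at the same place would cancel, matching j XOR j = 0). So the Nim-value is the XOR of the 1-indexed positions of the heads.
Face-up positions (1-indexed): [1, 4]
XOR 0 with 1: 0 XOR 1 = 1
XOR 1 with 4: 1 XOR 4 = 5
Nim-value = 5

5


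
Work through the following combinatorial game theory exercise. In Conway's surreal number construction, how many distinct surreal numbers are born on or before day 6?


Day 0: {|} = 0 is born. Count = 1.
Day n: the number of surreal numbers born by day n is 2^(n+1) - 1.
By day 0: 2^1 - 1 = 1
By day 1: 2^2 - 1 = 3
By day 2: 2^3 - 1 = 7
By day 3: 2^4 - 1 = 15
By day 4: 2^5 - 1 = 31
By day 5: 2^6 - 1 = 63
By day 6: 2^7 - 1 = 127
By day 6: 127 surreal numbers.

127


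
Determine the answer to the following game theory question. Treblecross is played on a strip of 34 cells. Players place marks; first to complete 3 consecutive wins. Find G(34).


Treblecross: place X on empty cells; 3-in-a-row wins.
Playing within two cells of an existing X lets the opponent win at once, so sensible play treats the cells i-2..i+2 around each X as dead. The player left with no safe cell loses, so this is a normal-play take-away game on strips of safe cells.
Placing X at cell i (0-indexed) of a strip of k safe cells leaves independent strips of sizes max(0, i-2) and max(0, k-i-3). Hence G(k) = mex{ G(max(0,i-2)) XOR G(max(0,k-i-3)) : 0 <= i < k }, with G(0) = 0.
G(1): splits (0,0):0^0=0 -> mex({0}) = 1
G(2): splits (0,0):0^0=0 -> mex({0}) = 1
G(3): splits (0,0):0^0=0 -> mex({0}) = 1
G(4): splits (0,1):0^1=1 (0,0):0^0=0 -> mex({0, 1}) = 2
G(5): splits (0,2):0^1=1 (0,1):0^1=1 (0,0):0^0=0 -> mex({0, 1}) = 2
G(6) = mex({1}) = 0
G(7) = mex({0, 1, 2}) = 3
G(8) = mex({0, 1, 2}) = 3
G(9) = mex({0, 2}) = 1
G(10) = mex({0, 2, 3}) = 1
G(11) = mex({0, 3}) = 1
G(12) = mex({1, 3}) = 0
G(13) = mex({0, 1, 2, 3}) = 4
G(14) = mex({0, 1, 2}) = 3
G(15) = mex({0, 1, 2}) = 3
G(16) = mex({0, 1, 2, 4}) = 3
G(17) = mex({0, 1, 3, 4}) = 2
G(18) = mex({0, 1, 3, 4}) = 2
G(19) = mex({0, 1, 3, 5}) = 2
G(20) = mex({0, 1, 2, 3, 5}) = 4
G(21) = mex({0, 1, 2, 3, 5}) = 4
G(22) = mex({1, 2, 6}) = 0
G(23) = mex({0, 1, 2, 3, 4, 6}) = 5
G(24) = mex({0, 1, 2, 3, 4}) = 5
G(25) = mex({0, 1, 3, 4, 7}) = 2
G(26) = mex({0, 1, 3, 4, 5, 7}) = 2
G(27) = mex({0, 1, 3, 5}) = 2
G(28) = mex({0, 1, 2, 5}) = 3
G(29) = mex({0, 1, 2, 4, 5, 6}) = 3
G(30) = mex({1, 2, 4, 6}) = 0
G(31) = mex({0, 1, 2, 3, 4, 6}) = 5
G(32) = mex({1, 2, 3, 4, 7}) = 0
G(33) = mex({0, 3, 7}) = 1
G(34) = mex({0, 2, 3, 5, 7}) = 1
Therefore G(34) = 1.

1


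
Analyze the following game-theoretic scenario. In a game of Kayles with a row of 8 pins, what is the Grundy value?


Kayles: a move removes 1 or 2 adjacent pins from a contiguous row.
Removing pins from a row of k leaves two independent rows (a, b) with a + b = k - 1 (one pin) or a + b = k - 2 (two pins); an end removal gives a = 0.
By Sprague-Grundy, G(k) = mex{ G(a) XOR G(b) } over all these splits. G(0) = 0.
G(1): splits (0,0):0^0=0 -> mex({0}) = 1
G(2): splits (0,1):0^1=1 (0,0):0^0=0 -> mex({0, 1}) = 2
G(3): splits (0,2):0^2=2 (1,1):1^1=0 (0,1):0^1=1 -> mex({0, 1, 2}) = 3
G(4): splits (0,3):0^3=3 (1,2):1^2=3 (0,2):0^2=2 (1,1):1^1=0 -> mex({0, 2, 3}) = 1
G(5): splits (0,4):0^1=1 (1,3):1^3=2 (2,2):2^2=0 (0,3):0^3=3 (1,2):1^2=3 -> mex({0, 1, 2, 3}) = 4
G(6) = mex({0, 1, 2, 4}) = 3
G(7) = mex({0, 1, 3, 4, 5}) = 2
G(8) = mex({0, 2, 3, 5, 6}) = 1
Therefore G(8) = 1.

1


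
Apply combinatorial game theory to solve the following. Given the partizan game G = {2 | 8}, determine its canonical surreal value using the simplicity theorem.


Left options: {2}, max = 2
Right options: {8}, min = 8
All options are numbers and max(Left) < min(Right), so by the simplicity theorem the value is the simplest (earliest-born) number strictly between 2 and 8.
Integers 3 through 7 all lie strictly between 2 and 8.
Among integers, the simplest (lowest birthday = smallest |n|; 0 is born on day 0, +-n on day n) is 3.
No non-integer in the interval can be simpler: if x is a non-integer in the interval, then floor(x) or ceil(x) also lies in the interval (the interval contains an integer), and both are proper prefixes of x's sign expansion, i.e. born earlier. So the game value is 3.
Game value = 3

3


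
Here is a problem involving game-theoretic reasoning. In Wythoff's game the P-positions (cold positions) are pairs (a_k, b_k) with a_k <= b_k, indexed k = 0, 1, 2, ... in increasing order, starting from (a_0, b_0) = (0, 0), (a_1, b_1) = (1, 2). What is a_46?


By Wythoff's theorem, a_k = floor(k * phi) and b_k = floor(k * phi^2) = a_k + k, where phi = (1 + sqrt(5))/2 is the golden ratio.
phi = (1 + sqrt(5))/2 = 1.618034
k = 46
k * phi = 46 * 1.618034 = 74.429563
a_46 = floor(k * phi) = 74

74


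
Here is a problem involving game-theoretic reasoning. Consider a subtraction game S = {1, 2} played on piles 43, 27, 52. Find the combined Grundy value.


Subtraction set: {1, 2}
For this subtraction set, G(n) = n mod 3 (period = max + 1 = 3).
Pile 1 (size 43): G(43) = 43 mod 3 = 1
Pile 2 (size 27): G(27) = 27 mod 3 = 0
Pile 3 (size 52): G(52) = 52 mod 3 = 1
Total Grundy value = XOR of all: 1 XOR 0 XOR 1 = 0

0


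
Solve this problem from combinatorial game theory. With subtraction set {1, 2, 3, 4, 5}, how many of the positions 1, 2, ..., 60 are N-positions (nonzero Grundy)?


Subtraction set S = {1, 2, 3, 4, 5}, so G(n) = n mod 6.
G(n) = 0 when n is a multiple of 6.
Multiples of 6 in [1, 60]: 10
N-positions (nonzero Grundy) = 60 - 10 = 50

50


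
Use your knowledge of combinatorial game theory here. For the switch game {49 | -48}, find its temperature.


The game is {49 | -48}, a switch {a | b} with numbers a > b.
Cooling {a | b} by t gives {a - t | b + t}, which stops being hot when a - t = b + t, i.e. at t = (a - b)/2. So the temperature of a switch is (a - b)/2.
Temperature = (Left option - Right option) / 2
= (49 - (-48)) / 2
= 97 / 2
= 97/2

97/2


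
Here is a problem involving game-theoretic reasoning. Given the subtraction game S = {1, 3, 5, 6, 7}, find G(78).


The subtraction set is S = {1, 3, 5, 6, 7}.
G(k) = mex{ G(k - s) : s in S, s <= k }. We compute iteratively: G(0) = 0.
G(1) = mex({0}) = 1
G(2) = mex({1}) = 0
G(3) = mex({0}) = 1
G(4) = mex({1}) = 0
G(5) = mex({0}) = 1
G(6) = mex({0, 1}) = 2
G(7) = mex({0, 1, 2}) = 3
G(8) = mex({0, 1, 3}) = 2
G(9) = mex({0, 1, 2}) = 3
G(10) = mex({0, 1, 3}) = 2
G(11) = mex({0, 1, 2}) = 3
G(12) = mex({1, 2, 3}) = 0
G(13) = mex({0, 2, 3}) = 1
G(14) = mex({1, 2, 3}) = 0
G(15) = mex({0, 2, 3}) = 1
G(16) = mex({1, 2, 3}) = 0
G(17) = mex({0, 2, 3}) = 1
G(18) = mex({0, 1, 3}) = 2
Observe that G(12)..G(18) = 0, 1, 0, 1, 0, 1, 2 repeats G(0)..G(6) = 0, 1, 0, 1, 0, 1, 2.
For k >= max(S) = 7, G(k) is determined by the previous 7 values G(k-7)..G(k-1); a window of 7 consecutive values has recurred shifted by 12, so by induction G(k + 12) = G(k) for all k >= 0: the sequence is periodic from the start with period 12.
One period: G(0..11) = 0, 1, 0, 1, 0, 1, 2, 3, 2, 3, 2, 3.
78 mod 12 = 6, so G(78) = G(6) = 2.

2


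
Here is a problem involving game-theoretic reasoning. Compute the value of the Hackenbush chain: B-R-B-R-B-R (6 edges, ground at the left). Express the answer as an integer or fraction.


Edges (from ground): B-R-B-R-B-R
By Berlekamp's sign-expansion rule, a Blue-Red Hackenbush stalk has the value of the surreal number whose sign sequence is the edge sequence with B -> + and R -> -.
Sign sequence: +-+-+-
Trace the sign expansion in the surreal number tree, starting from 0:
Edge 1: B (sign +) -> bounds (0, +inf), value = 1
Edge 2: R (sign -) -> bounds (0, 1), value = 1/2
Edge 3: B (sign +) -> bounds (1/2, 1), value = 3/4
Edge 4: R (sign -) -> bounds (1/2, 3/4), value = 5/8
Edge 5: B (sign +) -> bounds (5/8, 3/4), value = 11/16
Edge 6: R (sign -) -> bounds (5/8, 11/16), value = 21/32
Game value = 21/32

21/32


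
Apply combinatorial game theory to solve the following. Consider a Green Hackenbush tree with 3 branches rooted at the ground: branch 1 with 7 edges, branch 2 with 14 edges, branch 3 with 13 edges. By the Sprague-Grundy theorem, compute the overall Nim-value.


The tree has 3 branches from the ground vertex.
In Green Hackenbush, the Nim-value of a simple path of length k is k.
Branch 1: length 7, Nim-value = 7
Branch 2: length 14, Nim-value = 14
Branch 3: length 13, Nim-value = 13
Total Nim-value = XOR of all branch values:
0 XOR 7 = 7
7 XOR 14 = 9
9 XOR 13 = 4
Nim-value of the tree = 4

4


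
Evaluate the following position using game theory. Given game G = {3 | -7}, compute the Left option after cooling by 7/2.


Original game: {3 | -7} (a switch {a | b} with a > b).
Cooling by t (for t below the temperature (a - b)/2 = 5) taxes each move by t: {a | b} cooled by t is {a - t | b + t}.
Cooling amount: t = 7/2
Cooled Left option: 3 - 7/2 = -1/2
Cooled Right option: -7 + 7/2 = -7/2
Cooled game: {-1/2 | -7/2}
Left option = -1/2

-1/2


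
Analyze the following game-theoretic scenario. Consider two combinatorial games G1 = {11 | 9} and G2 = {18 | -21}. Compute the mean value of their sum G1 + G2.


G1 = {11 | 9}, G2 = {18 | -21}
Each is a switch {a | b} with numbers a > b; its mean value is (a + b)/2, and mean value is additive over game sums: m(G1 + G2) = m(G1) + m(G2).
Mean of G1 = (11 + (9))/2 = 20/2 = 10
Mean of G2 = (18 + (-21))/2 = -3/2 = -3/2
Mean of G1 + G2 = 10 + -3/2 = 17/2

17/2


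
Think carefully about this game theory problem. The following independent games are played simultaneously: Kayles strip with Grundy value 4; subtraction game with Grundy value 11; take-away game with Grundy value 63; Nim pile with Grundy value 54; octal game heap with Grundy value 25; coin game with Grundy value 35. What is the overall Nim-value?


By the Sprague-Grundy theorem, the Grundy value of a sum of games is the XOR of individual Grundy values.
Kayles strip: Grundy value = 4. Running XOR: 0 XOR 4 = 4
subtraction game: Grundy value = 11. Running XOR: 4 XOR 11 = 15
take-away game: Grundy value = 63. Running XOR: 15 XOR 63 = 48
Nim pile: Grundy value = 54. Running XOR: 48 XOR 54 = 6
octal game heap: Grundy value = 25. Running XOR: 6 XOR 25 = 31
coin game: Grundy value = 35. Running XOR: 31 XOR 35 = 60
The combined Grundy value is 60.

60


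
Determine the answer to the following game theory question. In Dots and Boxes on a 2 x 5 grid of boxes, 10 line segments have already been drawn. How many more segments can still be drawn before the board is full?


Grid: 2 x 5 boxes, i.e. 3 rows and 6 columns of dots.
Horizontal edges: (rows + 1) * cols = 3 * 5 = 15
Vertical edges: rows * (cols + 1) = 2 * 6 = 12
Total edges: 15 + 12 = 27
Edges drawn: 10
Remaining: 27 - 10 = 17

17


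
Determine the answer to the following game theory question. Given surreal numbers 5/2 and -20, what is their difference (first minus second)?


x = 5/2, y = -20
Converting to common denominator: 2
x = 5/2, y = -40/2
x - y = 5/2 - -20 = 45/2

45/2


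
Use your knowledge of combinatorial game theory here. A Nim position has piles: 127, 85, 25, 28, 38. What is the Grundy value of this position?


We need the XOR (exclusive or) of all pile sizes.
After XOR-ing pile 1 (size 127): 0 XOR 127 = 127
After XOR-ing pile 2 (size 85): 127 XOR 85 = 42
After XOR-ing pile 3 (size 25): 42 XOR 25 = 51
After XOR-ing pile 4 (size 28): 51 XOR 28 = 47
After XOR-ing pile 5 (size 38): 47 XOR 38 = 9
The Nim-value of this position is 9.

9


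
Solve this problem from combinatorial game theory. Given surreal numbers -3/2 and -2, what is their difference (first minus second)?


x = -3/2, y = -2
Converting to common denominator: 2
x = -3/2, y = -4/2
x - y = -3/2 - -2 = 1/2

1/2


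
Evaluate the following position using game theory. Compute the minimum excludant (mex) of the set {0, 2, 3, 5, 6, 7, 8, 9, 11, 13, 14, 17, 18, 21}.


Set = {0, 2, 3, 5, 6, 7, 8, 9, 11, 13, 14, 17, 18, 21}
0 is in the set.
1 is NOT in the set. This is the mex.
mex = 1

1


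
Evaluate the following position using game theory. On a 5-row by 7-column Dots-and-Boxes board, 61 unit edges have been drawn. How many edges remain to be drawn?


Grid: 5 x 7 boxes, i.e. 6 rows and 8 columns of dots.
Horizontal edges: (rows + 1) * cols = 6 * 7 = 42
Vertical edges: rows * (cols + 1) = 5 * 8 = 40
Total edges: 42 + 40 = 82
Edges drawn: 61
Remaining: 82 - 61 = 21

21


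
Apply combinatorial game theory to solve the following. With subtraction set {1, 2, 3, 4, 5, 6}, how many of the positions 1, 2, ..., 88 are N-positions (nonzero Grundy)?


Subtraction set S = {1, 2, 3, 4, 5, 6}, so G(n) = n mod 7.
G(n) = 0 when n is a multiple of 7.
Multiples of 7 in [1, 88]: 12
N-positions (nonzero Grundy) = 88 - 12 = 76

76


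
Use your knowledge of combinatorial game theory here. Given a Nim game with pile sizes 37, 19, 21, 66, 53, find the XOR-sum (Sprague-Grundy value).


We need the XOR (exclusive or) of all pile sizes.
After XOR-ing pile 1 (size 37): 0 XOR 37 = 37
After XOR-ing pile 2 (size 19): 37 XOR 19 = 54
After XOR-ing pile 3 (size 21): 54 XOR 21 = 35
After XOR-ing pile 4 (size 66): 35 XOR 66 = 97
After XOR-ing pile 5 (size 53): 97 XOR 53 = 84
The Nim-value of this position is 84.

84


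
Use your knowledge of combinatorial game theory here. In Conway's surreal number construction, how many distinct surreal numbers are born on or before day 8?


Day 0: {|} = 0 is born. Count = 1.
Day n: the number of surreal numbers born by day n is 2^(n+1) - 1.
By day 0: 2^1 - 1 = 1
By day 1: 2^2 - 1 = 3
By day 2: 2^3 - 1 = 7
By day 3: 2^4 - 1 = 15
By day 4: 2^5 - 1 = 31
By day 5: 2^6 - 1 = 63
By day 6: 2^7 - 1 = 127
By day 7: 2^8 - 1 = 255
By day 8: 2^9 - 1 = 511
By day 8: 511 surreal numbers.

511


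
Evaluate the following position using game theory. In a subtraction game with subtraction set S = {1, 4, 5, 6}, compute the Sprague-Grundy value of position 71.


The subtraction set is S = {1, 4, 5, 6}.
G(k) = mex{ G(k - s) : s in S, s <= k }. We compute iteratively: G(0) = 0.
G(1) = mex({0}) = 1
G(2) = mex({1}) = 0
G(3) = mex({0}) = 1
G(4) = mex({0, 1}) = 2
G(5) = mex({0, 1, 2}) = 3
G(6) = mex({0, 1, 3}) = 2
G(7) = mex({0, 1, 2}) = 3
G(8) = mex({0, 1, 2, 3}) = 4
G(9) = mex({1, 2, 3, 4}) = 0
G(10) = mex({0, 2, 3}) = 1
G(11) = mex({1, 2, 3}) = 0
G(12) = mex({0, 2, 3, 4}) = 1
G(13) = mex({0, 1, 3, 4}) = 2
G(14) = mex({0, 1, 2, 4}) = 3
Observe that G(9)..G(14) = 0, 1, 0, 1, 2, 3 repeats G(0)..G(5) = 0, 1, 0, 1, 2, 3.
For k >= max(S) = 6, G(k) is determined by the previous 6 values G(k-6)..G(k-1); a window of 6 consecutive values has recurred shifted by 9, so by induction G(k + 9) = G(k) for all k >= 0: the sequence is periodic from the start with period 9.
One period: G(0..8) = 0, 1, 0, 1, 2, 3, 2, 3, 4.
71 mod 9 = 8, so G(71) = G(8) = 4.

4


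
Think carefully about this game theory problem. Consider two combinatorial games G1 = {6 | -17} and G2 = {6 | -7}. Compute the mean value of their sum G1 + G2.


G1 = {6 | -17}, G2 = {6 | -7}
Each is a switch {a | b} with numbers a > b; its mean value is (a + b)/2, and mean value is additive over game sums: m(G1 + G2) = m(G1) + m(G2).
Mean of G1 = (6 + (-17))/2 = -11/2 = -11/2
Mean of G2 = (6 + (-7))/2 = -1/2 = -1/2
Mean of G1 + G2 = -11/2 + -1/2 = -6

-6


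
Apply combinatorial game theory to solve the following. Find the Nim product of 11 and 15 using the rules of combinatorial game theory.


Nim multiplication is bilinear over XOR: (u XOR v) * w = (u*w) XOR (v*w).
So we split each operand into its bit components and XOR the pairwise Nim products.
11 = 1 + 2 + 8 (as XOR of powers of 2).
15 = 1 + 2 + 4 + 8 (as XOR of powers of 2).
Using the standard Nim-product table on single bits:
  2*2 = 3,   2*4 = 8,   2*8 = 12,
  4*4 = 6,   4*8 = 11,  8*8 = 13,
and  1*x = x (identity), k*l = l*k (commutative).
Pairwise Nim products:
  1 * 1 = 1
  1 * 2 = 2
  1 * 4 = 4
  1 * 8 = 8
  2 * 1 = 2
  2 * 2 = 3
  2 * 4 = 8
  2 * 8 = 12
  8 * 1 = 8
  8 * 2 = 12
  8 * 4 = 11
  8 * 8 = 13
XOR them: 1 XOR 2 XOR 4 XOR 8 XOR 2 XOR 3 XOR 8 XOR 12 XOR 8 XOR 12 XOR 11 XOR 13 = 8.
Result: 11 * 15 = 8 (in Nim).

8


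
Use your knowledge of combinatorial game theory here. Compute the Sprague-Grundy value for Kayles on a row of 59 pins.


Kayles: a move removes 1 or 2 adjacent pins from a contiguous row.
Removing pins from a row of k leaves two independent rows (a, b) with a + b = k - 1 (one pin) or a + b = k - 2 (two pins); an end removal gives a = 0.
By Sprague-Grundy, G(k) = mex{ G(a) XOR G(b) } over all these splits. G(0) = 0.
G(1): splits (0,0):0^0=0 -> mex({0}) = 1
G(2): splits (0,1):0^1=1 (0,0):0^0=0 -> mex({0, 1}) = 2
G(3): splits (0,2):0^2=2 (1,1):1^1=0 (0,1):0^1=1 -> mex({0, 1, 2}) = 3
G(4): splits (0,3):0^3=3 (1,2):1^2=3 (0,2):0^2=2 (1,1):1^1=0 -> mex({0, 2, 3}) = 1
G(5): splits (0,4):0^1=1 (1,3):1^3=2 (2,2):2^2=0 (0,3):0^3=3 (1,2):1^2=3 -> mex({0, 1, 2, 3}) = 4
G(6) = mex({0, 1, 2, 4}) = 3
G(7) = mex({0, 1, 3, 4, 5}) = 2
G(8) = mex({0, 2, 3, 5, 6}) = 1
G(9) = mex({0, 1, 2, 3, 6, 7}) = 4
G(10) = mex({0, 1, 3, 4, 5, 7}) = 2
G(11) = mex({0, 1, 2, 3, 4, 5}) = 6
G(12) = mex({0, 1, 2, 3, 5, 6, 7}) = 4
G(13) = mex({0, 2, 3, 4, 6, 7}) = 1
G(14) = mex({0, 1, 4, 5, 6, 7}) = 2
G(15) = mex({0, 1, 2, 3, 4, 5, 6}) = 7
G(16) = mex({0, 2, 3, 5, 6, 7}) = 1
G(17) = mex({0, 1, 2, 3, 5, 6, 7}) = 4
G(18) = mex({0, 1, 2, 4, 5, 6}) = 3
G(19) = mex({0, 1, 3, 4, 5, 7}) = 2
G(20) = mex({0, 2, 3, 4, 5, 6, 7}) = 1
G(21) = mex({0, 1, 2, 3, 5, 6, 7}) = 4
G(22) = mex({0, 1, 2, 3, 4, 5, 7}) = 6
G(23) = mex({0, 1, 2, 3, 4, 5, 6}) = 7
G(24) = mex({0, 1, 2, 3, 5, 6, 7}) = 4
G(25) = mex({0, 2, 3, 4, 6, 7}) = 1
G(26) = mex({0, 1, 3, 4, 5, 6, 7}) = 2
G(27) = mex({0, 1, 2, 3, 4, 5, 6, 7}) = 8
G(28) = mex({0, 1, 2, 3, 4, 6, 7, 8}) = 5
G(29) = mex({0, 1, 2, 3, 5, 6, 7, 8, 9}) = 4
G(30) = mex({0, 1, 2, 3, 4, 5, 6, 9, 10}) = 7
G(31) = mex({0, 1, 3, 4, 5, 7, 10, 11}) = 2
G(32) = mex({0, 2, 3, 4, 5, 6, 7, 9, 11}) = 1
G(33) = mex({0, 1, 2, 3, 4, 5, 6, 7, 9, 12}) = 8
G(34) = mex({0, 1, 2, 3, 4, 5, 7, 8, 11, 12}) = 6
G(35) = mex({0, 1, 2, 3, 4, 5, 6, 8, 9, 10, 11}) = 7
G(36) = mex({0, 1, 2, 3, 5, 6, 7, 9, 10}) = 4
G(37) = mex({0, 2, 3, 4, 6, 7, 9, 10, 11, 12}) = 1
G(38) = mex({0, 1, 3, 4, 5, 6, 7, 9, 10, 11, 12}) = 2
G(39) = mex({0, 1, 2, 4, 5, 6, 7, 9, 10, 12, 14}) = 3
G(40) = mex({0, 2, 3, 4, 6, 7, 11, 12, 14}) = 1
G(41) = mex({0, 1, 2, 3, 5, 6, 7, 9, 10, 11, 12}) = 4
G(42) = mex({0, 1, 2, 3, 4, 5, 6, 9, 10}) = 7
G(43) = mex({0, 1, 3, 4, 5, 7, 9, 10, 12, 15}) = 2
G(44) = mex({0, 2, 3, 4, 5, 6, 7, 9, 10, 12, 15}) = 1
G(45) = mex({0, 1, 2, 3, 4, 5, 6, 7, 9, 10, 12, 14}) = 8
G(46) = mex({0, 1, 3, 4, 5, 7, 8, 11, 12, 14}) = 2
G(47) = mex({0, 1, 2, 3, 4, 5, 6, 8, 9, 10, 11, 12}) = 7
G(48) = mex({0, 1, 2, 3, 5, 6, 7, 9, 10}) = 4
G(49) = mex({0, 2, 3, 4, 6, 7, 9, 10, 11, 12, 15}) = 1
G(50) = mex({0, 1, 4, 5, 6, 7, 9, 11, 12, 14, 15}) = 2
G(51) = mex({0, 1, 2, 3, 4, 5, 6, 7, 9, 12, 14, 15}) = 8
G(52) = mex({0, 2, 3, 4, 5, 6, 7, 8, 11, 12, 15}) = 1
G(53) = mex({0, 1, 2, 3, 5, 6, 7, 8, 9, 10, 11, 12}) = 4
G(54) = mex({0, 1, 2, 3, 4, 5, 6, 9, 10}) = 7
G(55) = mex({0, 1, 3, 4, 5, 7, 9, 10, 11, 12}) = 2
G(56) = mex({0, 2, 3, 4, 5, 6, 7, 9, 10, 11, 12, 13, 14}) = 1
G(57) = mex({0, 1, 2, 3, 5, 6, 7, 9, 10, 12, 13, 14, 15}) = 4
G(58) = mex({0, 1, 3, 4, 5, 7, 11, 12, 14, 15}) = 2
G(59) = mex({0, 1, 2, 3, 4, 5, 6, 9, 10, 11, 12, 15}) = 7
Therefore G(59) = 7.

7


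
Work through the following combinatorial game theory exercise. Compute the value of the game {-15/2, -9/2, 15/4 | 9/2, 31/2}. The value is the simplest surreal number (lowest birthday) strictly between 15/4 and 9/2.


Left options: {-15/2, -9/2, 15/4}, max = 15/4
Right options: {9/2, 31/2}, min = 9/2
All options are numbers and max(Left) < min(Right), so by the simplicity theorem the value is the simplest (earliest-born) number strictly between 15/4 and 9/2.
The only integer strictly between 15/4 and 9/2 is 4.
No non-integer in the interval can be simpler: if x is a non-integer in the interval, then floor(x) or ceil(x) also lies in the interval (the interval contains an integer), and both are proper prefixes of x's sign expansion, i.e. born earlier. So the game value is 4.
Game value = 4

4


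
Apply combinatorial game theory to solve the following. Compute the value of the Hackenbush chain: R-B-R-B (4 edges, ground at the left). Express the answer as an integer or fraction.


Edges (from ground): R-B-R-B
By Berlekamp's sign-expansion rule, a Blue-Red Hackenbush stalk has the value of the surreal number whose sign sequence is the edge sequence with B -> + and R -> -.
Sign sequence: -+-+
Trace the sign expansion in the surreal number tree, starting from 0:
Edge 1: R (sign -) -> bounds (-inf, 0), value = -1
Edge 2: B (sign +) -> bounds (-1, 0), value = -1/2
Edge 3: R (sign -) -> bounds (-1, -1/2), value = -3/4
Edge 4: B (sign +) -> bounds (-3/4, -1/2), value = -5/8
Game value = -5/8

-5/8


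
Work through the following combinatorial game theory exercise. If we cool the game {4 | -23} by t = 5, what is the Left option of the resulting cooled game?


Original game: {4 | -23} (a switch {a | b} with a > b).
Cooling by t (for t below the temperature (a - b)/2 = 27/2) taxes each move by t: {a | b} cooled by t is {a - t | b + t}.
Cooling amount: t = 5
Cooled Left option: 4 - 5 = -1
Cooled Right option: -23 + 5 = -18
Cooled game: {-1 | -18}
Left option = -1

-1


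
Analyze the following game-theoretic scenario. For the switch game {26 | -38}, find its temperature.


The game is {26 | -38}, a switch {a | b} with numbers a > b.
Cooling {a | b} by t gives {a - t | b + t}, which stops being hot when a - t = b + t, i.e. at t = (a - b)/2. So the temperature of a switch is (a - b)/2.
Temperature = (Left option - Right option) / 2
= (26 - (-38)) / 2
= 64 / 2
= 32

32


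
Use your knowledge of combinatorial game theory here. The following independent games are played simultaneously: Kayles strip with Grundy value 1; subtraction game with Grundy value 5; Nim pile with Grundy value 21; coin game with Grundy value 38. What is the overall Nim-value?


By the Sprague-Grundy theorem, the Grundy value of a sum of games is the XOR of individual Grundy values.
Kayles strip: Grundy value = 1. Running XOR: 0 XOR 1 = 1
subtraction game: Grundy value = 5. Running XOR: 1 XOR 5 = 4
Nim pile: Grundy value = 21. Running XOR: 4 XOR 21 = 17
coin game: Grundy value = 38. Running XOR: 17 XOR 38 = 55
The combined Grundy value is 55.

55


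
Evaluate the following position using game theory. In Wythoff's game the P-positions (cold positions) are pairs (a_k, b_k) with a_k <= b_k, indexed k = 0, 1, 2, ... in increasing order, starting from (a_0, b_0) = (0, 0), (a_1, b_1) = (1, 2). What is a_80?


By Wythoff's theorem, a_k = floor(k * phi) and b_k = floor(k * phi^2) = a_k + k, where phi = (1 + sqrt(5))/2 is the golden ratio.
phi = (1 + sqrt(5))/2 = 1.618034
k = 80
k * phi = 80 * 1.618034 = 129.442719
a_80 = floor(k * phi) = 129

129


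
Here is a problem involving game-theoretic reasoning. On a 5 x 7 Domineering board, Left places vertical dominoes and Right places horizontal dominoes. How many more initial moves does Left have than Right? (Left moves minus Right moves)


Board is 5 x 7 (rows x cols).
Left (vertical) placements: (rows-1) * cols = 4 * 7 = 28
Right (horizontal) placements: rows * (cols-1) = 5 * 6 = 30
Advantage = Left - Right = 28 - 30 = -2

-2


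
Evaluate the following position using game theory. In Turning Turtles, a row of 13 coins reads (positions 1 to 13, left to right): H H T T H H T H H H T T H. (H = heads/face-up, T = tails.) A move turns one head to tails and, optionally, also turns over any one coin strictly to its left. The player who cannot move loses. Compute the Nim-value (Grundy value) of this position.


Coins: H H T T H H T H H H T T H
Key fact: a single head at position k behaves exactly like a Nim heap of size k (turning it to T and optionally flipping a coin at j < k corresponds to moving the heap from k to j, or to 0), and heads combine as a disjunctive sum (two heads at the same place would cancel, matching j XOR j = 0). So the Nim-value is the XOR of the 1-indexed positions of the heads.
Face-up positions (1-indexed): [1, 2, 5, 6, 8, 9, 10, 13]
XOR 0 with 1: 0 XOR 1 = 1
XOR 1 with 2: 1 XOR 2 = 3
XOR 3 with 5: 3 XOR 5 = 6
XOR 6 with 6: 6 XOR 6 = 0
XOR 0 with 8: 0 XOR 8 = 8
XOR 8 with 9: 8 XOR 9 = 1
XOR 1 with 10: 1 XOR 10 = 11
XOR 11 with 13: 11 XOR 13 = 6
Nim-value = 6

6


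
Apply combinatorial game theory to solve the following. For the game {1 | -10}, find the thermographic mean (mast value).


Game = {1 | -10}, a switch {a | b} with numbers a > b.
Its thermograph has left wall a - t and right wall b + t, which meet at t = (a - b)/2, where both equal (a + b)/2. So the mast (mean value) is at (a + b)/2.
Mean = (1 + (-10))/2 = -9/2 = -9/2

-9/2


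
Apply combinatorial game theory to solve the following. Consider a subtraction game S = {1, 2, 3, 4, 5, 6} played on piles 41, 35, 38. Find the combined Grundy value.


Subtraction set: {1, 2, 3, 4, 5, 6}
For this subtraction set, G(n) = n mod 7 (period = max + 1 = 7).
Pile 1 (size 41): G(41) = 41 mod 7 = 6
Pile 2 (size 35): G(35) = 35 mod 7 = 0
Pile 3 (size 38): G(38) = 38 mod 7 = 3
Total Grundy value = XOR of all: 6 XOR 0 XOR 3 = 5

5
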